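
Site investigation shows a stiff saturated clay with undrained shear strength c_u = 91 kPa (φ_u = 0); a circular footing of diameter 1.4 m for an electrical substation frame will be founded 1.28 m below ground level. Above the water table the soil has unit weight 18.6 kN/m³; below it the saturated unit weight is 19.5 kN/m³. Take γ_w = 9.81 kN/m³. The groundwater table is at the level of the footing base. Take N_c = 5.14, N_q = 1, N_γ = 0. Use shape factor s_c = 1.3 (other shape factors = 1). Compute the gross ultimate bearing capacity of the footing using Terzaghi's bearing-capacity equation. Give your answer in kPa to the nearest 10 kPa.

q_ult ≈ 630 kPa

q = γ·D_f = 18.6 × 1.28 = 23.808 kPa.
c·N_c·s_c = 91 × 5.14 × 1.3 = 608.06 kPa
q·N_q = 23.808 × 1 = 23.808 kPa
q_ult = 608.06 + 23.808 = 631.87 kPa.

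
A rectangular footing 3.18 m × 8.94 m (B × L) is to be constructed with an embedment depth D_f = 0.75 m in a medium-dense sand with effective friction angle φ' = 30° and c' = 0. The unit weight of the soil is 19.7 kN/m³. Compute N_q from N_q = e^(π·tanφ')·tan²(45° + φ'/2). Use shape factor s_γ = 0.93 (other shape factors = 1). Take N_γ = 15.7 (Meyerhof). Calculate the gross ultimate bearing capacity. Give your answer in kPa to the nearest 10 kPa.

q_ult ≈ 730 kPa

tan30° = 0.5774, so N_q = e^(π×0.5774)·tan²(60°) = 6.134 × 3.0 = 18.4.
Overburden at base level: q = 19.7 × 0.75 = 14.775 kPa.
Surcharge term q·N_q = 14.775 × 18.401 = 271.88 kPa; self-weight term 0.5·γ·B·N_γ·s_γ = 0.5 × 19.7 × 3.18 × 15.7 × 0.93 = 457.35 kPa.
q_ult = 271.88 + 457.35 = 729.22 kPa.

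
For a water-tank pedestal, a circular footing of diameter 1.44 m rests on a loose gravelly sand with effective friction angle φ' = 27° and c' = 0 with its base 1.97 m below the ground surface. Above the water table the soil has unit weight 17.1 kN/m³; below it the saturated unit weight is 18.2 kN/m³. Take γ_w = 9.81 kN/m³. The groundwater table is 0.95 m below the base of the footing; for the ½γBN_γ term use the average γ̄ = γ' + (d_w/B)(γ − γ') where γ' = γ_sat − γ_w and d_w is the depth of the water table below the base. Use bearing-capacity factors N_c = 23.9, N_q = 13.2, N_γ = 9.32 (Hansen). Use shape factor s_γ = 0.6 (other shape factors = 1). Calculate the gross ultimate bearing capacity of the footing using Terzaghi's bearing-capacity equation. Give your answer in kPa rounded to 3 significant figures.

q_ult ≈ 502 kPa

Overburden at base level: q = 17.1 × 1.97 = 33.687 kPa.
The water table is 0.95 m below the base (< B = 1.44 m), so the ½γBN_γ term uses γ̄ = γ' + (d_w/B)(γ − γ') = 8.39 + (0.95/1.44)(17.1 − 8.39) = 14.136 kN/m³.
Surcharge term q·N_q = 33.687 × 13.2 = 444.67 kPa; self-weight term 0.5·γ·B·N_γ·s_γ = 0.5 × 14.136 × 1.44 × 9.32 × 0.6 = 56.916 kPa.
q_ult = 444.67 + 56.916 = 501.58 kPa.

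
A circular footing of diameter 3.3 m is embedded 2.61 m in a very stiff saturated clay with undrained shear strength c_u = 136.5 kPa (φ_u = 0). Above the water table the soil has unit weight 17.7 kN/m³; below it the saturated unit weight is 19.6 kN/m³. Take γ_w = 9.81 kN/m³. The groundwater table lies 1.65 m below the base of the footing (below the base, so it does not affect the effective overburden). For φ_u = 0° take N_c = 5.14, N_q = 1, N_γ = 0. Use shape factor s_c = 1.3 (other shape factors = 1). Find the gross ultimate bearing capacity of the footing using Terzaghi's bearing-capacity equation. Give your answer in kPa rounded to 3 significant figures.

q_ult ≈ 958 kPa

Effective surcharge at the founding depth q = γ·D_f = 17.7 × 2.61 = 46.197 kPa.
q_ult = c·N_c·s_c + q·N_q
     = 136.5 × 5.14 × 1.3 + 46.197 × 1
     = 912.09 + 46.197 = 958.29 kPa.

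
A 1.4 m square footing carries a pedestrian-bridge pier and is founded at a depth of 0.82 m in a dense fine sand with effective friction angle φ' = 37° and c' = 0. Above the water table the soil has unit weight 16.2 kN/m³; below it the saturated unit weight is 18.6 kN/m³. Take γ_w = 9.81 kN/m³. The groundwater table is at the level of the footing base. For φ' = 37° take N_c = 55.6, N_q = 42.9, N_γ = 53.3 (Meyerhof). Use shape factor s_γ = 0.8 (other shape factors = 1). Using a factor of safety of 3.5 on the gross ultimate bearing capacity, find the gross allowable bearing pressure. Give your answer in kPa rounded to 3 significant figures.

q_all ≈ 238 kPa

Effective surcharge at the founding depth q = γ·D_f = 16.2 × 0.82 = 13.284 kPa.
The water table coincides with the base, so in the self-weight term γ → γ' = 8.79 kN/m³.
q_ult = q·N_q + 0.5·γ·B·N_γ·s_γ
     = 13.284 × 42.9 + 0.5 × 8.79 × 1.4 × 53.3 × 0.8
     = 569.88 + 262.36 = 832.25 kPa.
q_all = 832.25 / 3.5 = 237.79 kPa.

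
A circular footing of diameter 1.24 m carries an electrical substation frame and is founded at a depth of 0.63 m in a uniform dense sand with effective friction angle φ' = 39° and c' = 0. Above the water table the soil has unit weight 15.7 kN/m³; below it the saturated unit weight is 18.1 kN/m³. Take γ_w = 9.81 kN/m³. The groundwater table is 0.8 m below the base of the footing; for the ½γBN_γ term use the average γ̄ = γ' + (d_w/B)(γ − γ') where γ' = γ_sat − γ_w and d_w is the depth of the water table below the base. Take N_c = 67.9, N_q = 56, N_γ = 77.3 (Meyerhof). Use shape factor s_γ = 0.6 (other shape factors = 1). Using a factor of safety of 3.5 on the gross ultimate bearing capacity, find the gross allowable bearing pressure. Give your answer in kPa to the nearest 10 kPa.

Overburden at base level: q = 15.7 × 0.63 = 9.891 kPa.
The water table is 0.8 m below the base (< B = 1.24 m), so the ½γBN_γ term uses γ̄ = γ' + (d_w/B)(γ − γ') = 8.29 + (0.8/1.24)(15.7 − 8.29) = 13.071 kN/m³.
Surcharge term q·N_q = 9.891 × 56 = 553.9 kPa; self-weight term 0.5·γ·B·N_γ·s_γ = 0.5 × 13.071 × 1.24 × 77.3 × 0.6 = 375.85 kPa.
q_ult = 553.9 + 375.85 = 929.75 kPa.
q_all = 929.75 / 3.5 = 265.64 kPa.

q_all ≈ 270 kPa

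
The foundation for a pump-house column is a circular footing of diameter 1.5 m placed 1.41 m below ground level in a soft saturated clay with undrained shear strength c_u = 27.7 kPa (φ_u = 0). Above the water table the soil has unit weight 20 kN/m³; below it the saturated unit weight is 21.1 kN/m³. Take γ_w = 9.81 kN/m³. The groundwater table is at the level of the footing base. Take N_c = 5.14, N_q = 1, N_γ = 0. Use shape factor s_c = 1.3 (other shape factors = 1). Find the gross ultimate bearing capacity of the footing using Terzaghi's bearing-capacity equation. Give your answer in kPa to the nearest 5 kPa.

q = γ·D_f = 20 × 1.41 = 28.2 kPa.
c·N_c·s_c = 27.7 × 5.14 × 1.3 = 185.09 kPa
q·N_q = 28.2 × 1 = 28.2 kPa
q_ult = 185.09 + 28.2 = 213.29 kPa.

q_ult ≈ 215 kPa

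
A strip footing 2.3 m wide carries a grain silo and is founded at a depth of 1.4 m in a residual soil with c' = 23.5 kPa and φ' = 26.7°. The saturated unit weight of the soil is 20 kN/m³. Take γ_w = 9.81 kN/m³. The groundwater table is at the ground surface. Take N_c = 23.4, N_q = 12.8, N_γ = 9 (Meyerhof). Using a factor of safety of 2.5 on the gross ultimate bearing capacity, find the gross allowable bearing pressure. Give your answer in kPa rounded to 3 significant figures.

q_all ≈ 335 kPa

With the water table at the surface the whole profile is submerged: γ' = 20 − 9.81 = 10.19 kN/m³, so q = γ'·D_f = 14.266 kPa; the same γ' applies in the ½γBN_γ term.
q_ult = c·N_c + q·N_q + 0.5·γ·B·N_γ
     = 23.5 × 23.4 + 14.266 × 12.8 + 0.5 × 10.19 × 2.3 × 9
     = 549.9 + 182.6 + 105.47 = 837.97 kPa.
q_all = 837.97 / 2.5 = 335.19 kPa.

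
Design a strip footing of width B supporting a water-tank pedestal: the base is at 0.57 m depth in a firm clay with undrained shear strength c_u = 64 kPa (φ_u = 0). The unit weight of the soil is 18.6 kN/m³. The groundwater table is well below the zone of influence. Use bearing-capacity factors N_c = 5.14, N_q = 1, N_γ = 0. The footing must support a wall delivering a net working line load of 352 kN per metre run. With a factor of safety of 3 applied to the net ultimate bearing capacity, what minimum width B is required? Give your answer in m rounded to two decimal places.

Overburden at base level: q = 18.6 × 0.57 = 10.602 kPa.
Cohesion term c·N_c = 64 × 5.14 = 328.96 kPa; surcharge term q·N_q = 10.602 × 1 = 10.602 kPa.
q_ult = 328.96 + 10.602 = 339.56 kPa.
For φ = 0 the ½γBN_γ term vanishes, so q_ult is independent of B. q_net = 339.56 − 10.602 = 328.96 kPa; q_all(net) = 328.96/3 = 109.65 kPa.
Required width B = w / q_all(net) = 352 / 109.65 = 3.21 m.

B = 3.21 m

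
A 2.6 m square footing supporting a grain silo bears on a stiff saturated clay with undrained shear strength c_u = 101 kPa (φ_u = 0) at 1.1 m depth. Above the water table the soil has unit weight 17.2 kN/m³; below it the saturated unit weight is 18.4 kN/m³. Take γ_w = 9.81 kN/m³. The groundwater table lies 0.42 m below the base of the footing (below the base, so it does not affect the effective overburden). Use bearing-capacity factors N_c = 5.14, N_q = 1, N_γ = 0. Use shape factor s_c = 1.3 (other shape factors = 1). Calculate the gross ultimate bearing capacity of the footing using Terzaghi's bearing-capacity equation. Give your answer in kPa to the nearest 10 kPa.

q_ult ≈ 690 kPa

Effective surcharge at the founding depth q = γ·D_f = 17.2 × 1.1 = 18.92 kPa.
q_ult = c·N_c·s_c + q·N_q
     = 101 × 5.14 × 1.3 + 18.92 × 1
     = 674.88 + 18.92 = 693.8 kPa.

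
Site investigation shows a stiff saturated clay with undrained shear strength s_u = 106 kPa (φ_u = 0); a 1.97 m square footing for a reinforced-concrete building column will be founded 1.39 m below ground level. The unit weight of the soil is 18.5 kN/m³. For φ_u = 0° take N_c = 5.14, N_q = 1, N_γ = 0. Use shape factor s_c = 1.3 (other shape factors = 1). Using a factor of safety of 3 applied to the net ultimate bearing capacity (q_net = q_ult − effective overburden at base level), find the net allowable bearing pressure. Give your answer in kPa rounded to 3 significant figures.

q_all(net) ≈ 236 kPa

Effective surcharge at the founding depth q = γ·D_f = 18.5 × 1.39 = 25.715 kPa.
q_ult = c·N_c·s_c + q·N_q
     = 106 × 5.14 × 1.3 + 25.715 × 1
     = 708.29 + 25.715 = 734.01 kPa.
Net ultimate: q_net = 734.01 − 25.715 = 708.29 kPa.
q_all(net) = 708.29 / 3 = 236.1 kPa.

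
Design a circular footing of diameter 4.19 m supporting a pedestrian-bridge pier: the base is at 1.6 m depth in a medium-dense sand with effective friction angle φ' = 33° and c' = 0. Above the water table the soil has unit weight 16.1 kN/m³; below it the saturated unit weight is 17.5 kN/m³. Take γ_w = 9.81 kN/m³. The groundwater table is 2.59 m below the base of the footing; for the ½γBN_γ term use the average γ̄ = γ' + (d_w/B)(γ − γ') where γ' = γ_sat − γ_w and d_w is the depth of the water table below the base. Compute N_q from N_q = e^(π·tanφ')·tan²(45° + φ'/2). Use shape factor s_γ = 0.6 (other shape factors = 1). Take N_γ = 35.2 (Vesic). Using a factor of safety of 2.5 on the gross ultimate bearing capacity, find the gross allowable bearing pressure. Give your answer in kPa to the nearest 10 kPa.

N_q = e^(π·tan33°)·tan²(61.5°) = 26.09.
Effective surcharge at the founding depth q = γ·D_f = 16.1 × 1.6 = 25.76 kPa.
With d_w = 2.59 m < B, γ̄ = 7.69 + (2.59/4.19) × (16.1 − 7.69) = 12.889 kN/m³.
q_ult = q·N_q + 0.5·γ·B·N_γ·s_γ
     = 25.76 × 26.092 + 0.5 × 12.889 × 4.19 × 35.2 × 0.6
     = 672.13 + 570.27 = 1242.4 kPa.
q_all = 1242.4 / 2.5 = 496.96 kPa.

q_all ≈ 500 kPa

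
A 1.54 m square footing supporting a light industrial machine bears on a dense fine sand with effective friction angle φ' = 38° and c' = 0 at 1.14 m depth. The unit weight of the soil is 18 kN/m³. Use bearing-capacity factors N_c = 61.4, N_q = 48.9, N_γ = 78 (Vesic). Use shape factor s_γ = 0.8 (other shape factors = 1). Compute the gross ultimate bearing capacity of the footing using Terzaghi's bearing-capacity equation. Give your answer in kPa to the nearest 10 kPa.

q_ult ≈ 1870 kPa

q = γ·D_f = 18 × 1.14 = 20.52 kPa.
q·N_q = 20.52 × 48.9 = 1003.4 kPa
0.5·γ·B·N_γ·s_γ = 0.5 × 18 × 1.54 × 78 × 0.8 = 864.86 kPa
q_ult = 1003.4 + 864.86 = 1868.3 kPa.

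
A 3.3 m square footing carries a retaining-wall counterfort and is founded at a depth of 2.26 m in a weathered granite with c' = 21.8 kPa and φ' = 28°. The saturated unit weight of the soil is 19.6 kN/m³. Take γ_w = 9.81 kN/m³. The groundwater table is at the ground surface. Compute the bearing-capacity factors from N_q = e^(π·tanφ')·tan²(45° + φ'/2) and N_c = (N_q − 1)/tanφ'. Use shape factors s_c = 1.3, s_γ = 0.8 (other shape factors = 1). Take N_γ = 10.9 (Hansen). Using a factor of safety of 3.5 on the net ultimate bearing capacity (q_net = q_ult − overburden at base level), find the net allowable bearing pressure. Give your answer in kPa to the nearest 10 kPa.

N_q = e^(π·tan28°)·tan²(59°) = 14.72; N_c = (N_q − 1)/tanφ' = 25.8.
γ' = 19.6 − 9.81 = 9.79 kN/m³ (submerged throughout). q = 9.79 × 2.26 = 22.125 kPa; the same γ' applies in the ½γBN_γ term.
c·N_c·s_c = 21.8 × 25.803 × 1.3 = 731.27 kPa
q·N_q = 22.125 × 14.72 = 325.68 kPa
0.5·γ·B·N_γ·s_γ = 0.5 × 9.79 × 3.3 × 10.9 × 0.8 = 140.86 kPa
q_ult = 731.27 + 325.68 + 140.86 = 1197.8 kPa.
q_net = 1197.8 − 22.125 = 1175.7 kPa.
q_all(net) = 1175.7 / 3.5 = 335.91 kPa.

q_all(net) ≈ 340 kPa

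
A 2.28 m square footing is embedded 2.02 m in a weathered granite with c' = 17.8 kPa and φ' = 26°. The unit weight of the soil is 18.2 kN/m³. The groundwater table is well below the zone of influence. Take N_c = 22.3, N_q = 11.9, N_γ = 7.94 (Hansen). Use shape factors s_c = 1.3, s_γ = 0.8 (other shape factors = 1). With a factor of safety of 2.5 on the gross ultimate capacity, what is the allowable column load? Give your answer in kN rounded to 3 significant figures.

P_all ≈ 2260 kN

Effective surcharge at the founding depth q = γ·D_f = 18.2 × 2.02 = 36.764 kPa.
q_ult = c·N_c·s_c + q·N_q + 0.5·γ·B·N_γ·s_γ
     = 17.8 × 22.3 × 1.3 + 36.764 × 11.9 + 0.5 × 18.2 × 2.28 × 7.94 × 0.8
     = 516.02 + 437.49 + 131.79 = 1085.3 kPa.
Gross allowable pressure q_all = 1085.3 / 2.5 = 434.12 kPa.
Footing area = 5.1984 m², so allowable column load = 434.12 × 5.1984 = 2256.7 kN.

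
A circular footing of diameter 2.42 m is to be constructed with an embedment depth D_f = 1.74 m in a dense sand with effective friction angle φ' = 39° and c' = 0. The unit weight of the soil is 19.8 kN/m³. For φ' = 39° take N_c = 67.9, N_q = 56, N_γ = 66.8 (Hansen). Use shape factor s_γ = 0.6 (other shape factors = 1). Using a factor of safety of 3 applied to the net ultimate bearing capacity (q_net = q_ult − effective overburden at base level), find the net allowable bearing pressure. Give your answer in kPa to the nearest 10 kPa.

q_all(net) ≈ 950 kPa

Effective surcharge at the founding depth q = γ·D_f = 19.8 × 1.74 = 34.452 kPa.
q_ult = q·N_q + 0.5·γ·B·N_γ·s_γ
     = 34.452 × 56 + 0.5 × 19.8 × 2.42 × 66.8 × 0.6
     = 1929.3 + 960.24 = 2889.5 kPa.
Net ultimate: q_net = 2889.5 − 34.452 = 2855.1 kPa.
q_all(net) = 2855.1 / 3 = 951.7 kPa.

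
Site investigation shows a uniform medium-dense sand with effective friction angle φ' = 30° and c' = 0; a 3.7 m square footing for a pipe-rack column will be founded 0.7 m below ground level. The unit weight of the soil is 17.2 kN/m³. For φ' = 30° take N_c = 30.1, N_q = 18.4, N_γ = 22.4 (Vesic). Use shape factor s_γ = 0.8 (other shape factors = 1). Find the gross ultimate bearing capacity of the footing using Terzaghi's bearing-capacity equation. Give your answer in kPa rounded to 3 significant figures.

q_ult ≈ 792 kPa

q = γ·D_f = 17.2 × 0.7 = 12.04 kPa.
q·N_q = 12.04 × 18.4 = 221.54 kPa
0.5·γ·B·N_γ·s_γ = 0.5 × 17.2 × 3.7 × 22.4 × 0.8 = 570.21 kPa
q_ult = 221.54 + 570.21 = 791.75 kPa.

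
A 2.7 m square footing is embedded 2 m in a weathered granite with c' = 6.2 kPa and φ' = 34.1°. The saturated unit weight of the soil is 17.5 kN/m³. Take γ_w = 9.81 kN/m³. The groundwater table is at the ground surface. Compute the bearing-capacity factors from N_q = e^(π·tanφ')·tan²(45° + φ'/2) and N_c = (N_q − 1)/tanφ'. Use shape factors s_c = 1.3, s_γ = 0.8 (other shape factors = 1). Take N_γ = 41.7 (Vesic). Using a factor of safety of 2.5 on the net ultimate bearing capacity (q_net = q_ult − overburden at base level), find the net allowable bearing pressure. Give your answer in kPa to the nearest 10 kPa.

q_all(net) ≈ 450 kPa

N_q = e^(π·tan34.1°)·tan²(62.05°) = 29.8; N_c = (N_q − 1)/tanφ' = 42.54.
Water table at ground surface, so effective unit weight γ' = 17.5 − 9.81 = 7.69 kN/m³ is used throughout; overburden q = 7.69 × 2 = 15.38 kPa; the same γ' applies in the ½γBN_γ term.
Cohesion term c·N_c·s_c = 6.2 × 42.539 × 1.3 = 342.87 kPa; surcharge term q·N_q = 15.38 × 29.801 = 458.34 kPa; self-weight term 0.5·γ·B·N_γ·s_γ = 0.5 × 7.69 × 2.7 × 41.7 × 0.8 = 346.33 kPa.
q_ult = 342.87 + 458.34 + 346.33 = 1147.5 kPa.
q_net = 1147.5 − 15.38 = 1132.2 kPa.
q_all(net) = 1132.2 / 2.5 = 452.86 kPa.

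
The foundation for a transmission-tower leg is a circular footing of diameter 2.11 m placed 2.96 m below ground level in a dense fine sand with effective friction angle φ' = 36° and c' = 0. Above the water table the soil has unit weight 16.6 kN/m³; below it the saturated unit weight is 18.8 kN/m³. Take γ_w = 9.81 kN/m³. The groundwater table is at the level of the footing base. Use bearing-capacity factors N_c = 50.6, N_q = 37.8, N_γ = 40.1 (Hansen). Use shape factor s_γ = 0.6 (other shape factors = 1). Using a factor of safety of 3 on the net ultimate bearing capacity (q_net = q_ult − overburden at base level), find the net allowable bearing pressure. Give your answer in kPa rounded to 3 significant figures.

q_all(net) ≈ 679 kPa

Overburden at base level: q = 16.6 × 2.96 = 49.136 kPa.
Below the base the soil is submerged, so the ½γBN_γ term uses γ' = 18.8 − 9.81 = 8.99 kN/m³.
Surcharge term q·N_q = 49.136 × 37.8 = 1857.3 kPa; self-weight term 0.5·γ·B·N_γ·s_γ = 0.5 × 8.99 × 2.11 × 40.1 × 0.6 = 228.2 kPa.
q_ult = 1857.3 + 228.2 = 2085.5 kPa.
q_net = 2085.5 − 49.136 = 2036.4 kPa.
q_all(net) = 2036.4 / 3 = 678.8 kPa.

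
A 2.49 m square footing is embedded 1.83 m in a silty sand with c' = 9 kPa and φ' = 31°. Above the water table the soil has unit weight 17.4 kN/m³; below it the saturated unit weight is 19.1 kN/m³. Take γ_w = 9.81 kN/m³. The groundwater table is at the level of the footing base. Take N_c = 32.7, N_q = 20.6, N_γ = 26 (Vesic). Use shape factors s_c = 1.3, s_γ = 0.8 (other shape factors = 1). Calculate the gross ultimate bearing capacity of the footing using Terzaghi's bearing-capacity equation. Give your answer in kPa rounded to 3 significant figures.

q_ult ≈ 1280 kPa

q = γ·D_f = 17.4 × 1.83 = 31.842 kPa.
For the ½γBN_γ term take γ' = 19.1 − 9.81 = 9.29 kN/m³ (soil below base is submerged).
c·N_c·s_c = 9 × 32.7 × 1.3 = 382.59 kPa
q·N_q = 31.842 × 20.6 = 655.95 kPa
0.5·γ·B·N_γ·s_γ = 0.5 × 9.29 × 2.49 × 26 × 0.8 = 240.57 kPa
q_ult = 382.59 + 655.95 + 240.57 = 1279.1 kPa.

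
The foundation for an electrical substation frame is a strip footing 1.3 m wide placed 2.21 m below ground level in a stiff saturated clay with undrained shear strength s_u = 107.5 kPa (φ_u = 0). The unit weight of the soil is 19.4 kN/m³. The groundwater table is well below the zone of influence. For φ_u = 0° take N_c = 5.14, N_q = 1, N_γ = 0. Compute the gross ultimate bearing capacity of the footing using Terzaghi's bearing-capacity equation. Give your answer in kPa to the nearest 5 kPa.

q = γ·D_f = 19.4 × 2.21 = 42.874 kPa.
c·N_c = 107.5 × 5.14 = 552.55 kPa
q·N_q = 42.874 × 1 = 42.874 kPa
q_ult = 552.55 + 42.874 = 595.42 kPa.

q_ult ≈ 595 kPa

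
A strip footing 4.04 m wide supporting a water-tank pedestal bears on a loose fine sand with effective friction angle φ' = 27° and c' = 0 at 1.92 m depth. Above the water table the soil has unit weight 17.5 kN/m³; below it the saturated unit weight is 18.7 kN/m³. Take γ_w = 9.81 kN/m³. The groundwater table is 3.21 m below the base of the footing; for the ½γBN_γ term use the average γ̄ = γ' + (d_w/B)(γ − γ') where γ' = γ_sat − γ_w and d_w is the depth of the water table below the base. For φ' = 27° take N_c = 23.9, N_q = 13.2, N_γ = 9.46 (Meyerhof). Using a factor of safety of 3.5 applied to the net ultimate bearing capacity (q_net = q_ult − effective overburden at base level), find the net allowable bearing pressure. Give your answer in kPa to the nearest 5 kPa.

q_all(net) ≈ 205 kPa

Effective surcharge at the founding depth q = γ·D_f = 17.5 × 1.92 = 33.6 kPa.
With d_w = 3.21 m < B, γ̄ = 8.89 + (3.21/4.04) × (17.5 − 8.89) = 15.731 kN/m³.
q_ult = q·N_q + 0.5·γ·B·N_γ
     = 33.6 × 13.2 + 0.5 × 15.731 × 4.04 × 9.46
     = 443.52 + 300.61 = 744.13 kPa.
Net ultimate: q_net = 744.13 − 33.6 = 710.53 kPa.
q_all(net) = 710.53 / 3.5 = 203.01 kPa.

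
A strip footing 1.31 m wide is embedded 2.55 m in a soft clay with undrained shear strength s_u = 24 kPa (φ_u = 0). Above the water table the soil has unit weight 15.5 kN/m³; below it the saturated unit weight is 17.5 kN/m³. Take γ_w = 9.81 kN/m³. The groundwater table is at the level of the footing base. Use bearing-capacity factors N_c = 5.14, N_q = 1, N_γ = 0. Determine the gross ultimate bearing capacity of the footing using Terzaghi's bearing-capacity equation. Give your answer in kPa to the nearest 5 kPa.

q = γ·D_f = 15.5 × 2.55 = 39.525 kPa.
c·N_c = 24 × 5.14 = 123.36 kPa
q·N_q = 39.525 × 1 = 39.525 kPa
q_ult = 123.36 + 39.525 = 162.88 kPa.

q_ult ≈ 165 kPa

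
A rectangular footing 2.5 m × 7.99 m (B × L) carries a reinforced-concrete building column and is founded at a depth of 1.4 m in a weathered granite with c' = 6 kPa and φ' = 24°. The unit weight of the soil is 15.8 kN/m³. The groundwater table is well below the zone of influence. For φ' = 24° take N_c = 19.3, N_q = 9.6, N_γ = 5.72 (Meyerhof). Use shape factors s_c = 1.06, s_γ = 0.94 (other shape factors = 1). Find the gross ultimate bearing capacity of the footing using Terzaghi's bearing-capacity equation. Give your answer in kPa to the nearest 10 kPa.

q_ult ≈ 440 kPa

Overburden at base level: q = 15.8 × 1.4 = 22.12 kPa.
Cohesion term c·N_c·s_c = 6 × 19.3 × 1.06 = 122.75 kPa; surcharge term q·N_q = 22.12 × 9.6 = 212.35 kPa; self-weight term 0.5·γ·B·N_γ·s_γ = 0.5 × 15.8 × 2.5 × 5.72 × 0.94 = 106.19 kPa.
q_ult = 122.75 + 212.35 + 106.19 = 441.29 kPa.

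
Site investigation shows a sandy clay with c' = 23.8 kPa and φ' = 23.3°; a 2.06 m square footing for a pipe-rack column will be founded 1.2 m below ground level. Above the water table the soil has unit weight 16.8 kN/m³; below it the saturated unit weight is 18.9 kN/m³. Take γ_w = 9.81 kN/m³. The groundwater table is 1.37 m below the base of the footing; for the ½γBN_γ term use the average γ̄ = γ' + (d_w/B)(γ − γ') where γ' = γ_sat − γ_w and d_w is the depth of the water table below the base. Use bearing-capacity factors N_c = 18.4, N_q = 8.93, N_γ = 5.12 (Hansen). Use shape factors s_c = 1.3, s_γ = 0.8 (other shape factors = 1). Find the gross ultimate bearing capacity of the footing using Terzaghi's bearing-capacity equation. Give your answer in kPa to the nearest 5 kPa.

Overburden at base level: q = 16.8 × 1.2 = 20.16 kPa.
The water table is 1.37 m below the base (< B = 2.06 m), so the ½γBN_γ term uses γ̄ = γ' + (d_w/B)(γ − γ') = 9.09 + (1.37/2.06)(16.8 − 9.09) = 14.218 kN/m³.
Cohesion term c·N_c·s_c = 23.8 × 18.4 × 1.3 = 569.3 kPa; surcharge term q·N_q = 20.16 × 8.93 = 180.03 kPa; self-weight term 0.5·γ·B·N_γ·s_γ = 0.5 × 14.218 × 2.06 × 5.12 × 0.8 = 59.982 kPa.
q_ult = 569.3 + 180.03 + 59.982 = 809.31 kPa.

q_ult ≈ 810 kPa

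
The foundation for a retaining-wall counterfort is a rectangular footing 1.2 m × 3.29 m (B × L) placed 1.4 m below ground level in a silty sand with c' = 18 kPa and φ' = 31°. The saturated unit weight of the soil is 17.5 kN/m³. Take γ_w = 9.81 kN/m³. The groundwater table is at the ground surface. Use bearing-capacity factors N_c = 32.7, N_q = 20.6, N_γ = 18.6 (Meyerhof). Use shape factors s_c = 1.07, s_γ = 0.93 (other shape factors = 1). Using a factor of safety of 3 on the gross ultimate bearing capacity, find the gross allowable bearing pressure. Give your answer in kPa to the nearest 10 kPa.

q_all ≈ 310 kPa

With the water table at the surface the whole profile is submerged: γ' = 17.5 − 9.81 = 7.69 kN/m³, so q = γ'·D_f = 10.766 kPa; the same γ' applies in the ½γBN_γ term.
q_ult = c·N_c·s_c + q·N_q + 0.5·γ·B·N_γ·s_γ
     = 18 × 32.7 × 1.07 + 10.766 × 20.6 + 0.5 × 7.69 × 1.2 × 18.6 × 0.93
     = 629.8 + 221.78 + 79.813 = 931.39 kPa.
q_all = 931.39 / 3 = 310.46 kPa.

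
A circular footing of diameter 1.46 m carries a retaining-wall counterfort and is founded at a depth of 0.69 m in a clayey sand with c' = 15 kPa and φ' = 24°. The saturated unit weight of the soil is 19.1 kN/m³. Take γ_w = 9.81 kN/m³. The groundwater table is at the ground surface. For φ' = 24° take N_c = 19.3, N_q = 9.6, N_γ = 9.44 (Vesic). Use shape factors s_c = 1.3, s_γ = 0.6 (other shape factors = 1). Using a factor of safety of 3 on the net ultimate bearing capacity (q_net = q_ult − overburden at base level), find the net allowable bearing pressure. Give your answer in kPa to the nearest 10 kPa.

q_all(net) ≈ 160 kPa

γ' = 19.1 − 9.81 = 9.29 kN/m³ (submerged throughout). q = 9.29 × 0.69 = 6.4101 kPa; the same γ' applies in the ½γBN_γ term.
c·N_c·s_c = 15 × 19.3 × 1.3 = 376.35 kPa
q·N_q = 6.4101 × 9.6 = 61.537 kPa
0.5·γ·B·N_γ·s_γ = 0.5 × 9.29 × 1.46 × 9.44 × 0.6 = 38.412 kPa
q_ult = 376.35 + 61.537 + 38.412 = 476.3 kPa.
q_net = 476.3 − 6.4101 = 469.89 kPa.
q_all(net) = 469.89 / 3 = 156.63 kPa.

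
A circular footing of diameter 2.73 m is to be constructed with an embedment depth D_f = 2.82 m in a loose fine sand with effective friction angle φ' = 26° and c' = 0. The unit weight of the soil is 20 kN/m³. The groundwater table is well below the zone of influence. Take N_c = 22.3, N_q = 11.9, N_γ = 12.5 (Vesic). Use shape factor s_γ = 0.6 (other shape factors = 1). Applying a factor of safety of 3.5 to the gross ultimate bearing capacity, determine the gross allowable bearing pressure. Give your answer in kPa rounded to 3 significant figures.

q_all ≈ 250 kPa

Effective surcharge at the founding depth q = γ·D_f = 20 × 2.82 = 56.4 kPa.
q_ult = q·N_q + 0.5·γ·B·N_γ·s_γ
     = 56.4 × 11.9 + 0.5 × 20 × 2.73 × 12.5 × 0.6
     = 671.16 + 204.75 = 875.91 kPa.
q_all = q_ult / FS = 875.91 / 3.5 = 250.26 kPa.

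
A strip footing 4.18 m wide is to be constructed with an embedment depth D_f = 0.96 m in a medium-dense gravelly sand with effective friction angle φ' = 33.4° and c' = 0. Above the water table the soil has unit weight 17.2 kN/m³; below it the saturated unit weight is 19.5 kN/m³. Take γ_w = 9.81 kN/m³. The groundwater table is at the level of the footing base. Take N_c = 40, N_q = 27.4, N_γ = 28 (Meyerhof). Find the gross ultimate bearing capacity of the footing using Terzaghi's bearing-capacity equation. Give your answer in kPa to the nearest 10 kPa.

q_ult ≈ 1020 kPa

Overburden at base level: q = 17.2 × 0.96 = 16.512 kPa.
Below the base the soil is submerged, so the ½γBN_γ term uses γ' = 19.5 − 9.81 = 9.69 kN/m³.
Surcharge term q·N_q = 16.512 × 27.4 = 452.43 kPa; self-weight term 0.5·γ·B·N_γ = 0.5 × 9.69 × 4.18 × 28 = 567.06 kPa.
q_ult = 452.43 + 567.06 = 1019.5 kPa.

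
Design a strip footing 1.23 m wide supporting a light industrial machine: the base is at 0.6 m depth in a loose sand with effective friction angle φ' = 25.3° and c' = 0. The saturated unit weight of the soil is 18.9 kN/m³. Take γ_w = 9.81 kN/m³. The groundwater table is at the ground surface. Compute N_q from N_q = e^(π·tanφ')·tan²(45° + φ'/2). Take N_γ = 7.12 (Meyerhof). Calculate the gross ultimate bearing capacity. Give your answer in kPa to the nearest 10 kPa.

tan25.3° = 0.4727, so N_q = e^(π×0.4727)·tan²(57.65°) = 4.415 × 2.493 = 11.
γ' = 18.9 − 9.81 = 9.09 kN/m³ (submerged throughout). q = 9.09 × 0.6 = 5.454 kPa; the same γ' applies in the ½γBN_γ term.
q·N_q = 5.454 × 11.005 = 60.021 kPa
0.5·γ·B·N_γ = 0.5 × 9.09 × 1.23 × 7.12 = 39.803 kPa
q_ult = 60.021 + 39.803 = 99.824 kPa.

q_ult ≈ 100 kPa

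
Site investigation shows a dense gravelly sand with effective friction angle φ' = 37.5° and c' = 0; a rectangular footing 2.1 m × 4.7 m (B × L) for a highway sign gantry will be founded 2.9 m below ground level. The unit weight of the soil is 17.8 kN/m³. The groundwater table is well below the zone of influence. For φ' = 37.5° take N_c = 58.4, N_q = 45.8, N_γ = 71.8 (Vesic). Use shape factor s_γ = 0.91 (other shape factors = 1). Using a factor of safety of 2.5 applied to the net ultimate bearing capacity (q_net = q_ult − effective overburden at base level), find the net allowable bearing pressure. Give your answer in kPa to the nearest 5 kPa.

q_all(net) ≈ 1415 kPa

Overburden at base level: q = 17.8 × 2.9 = 51.62 kPa.
Surcharge term q·N_q = 51.62 × 45.8 = 2364.2 kPa; self-weight term 0.5·γ·B·N_γ·s_γ = 0.5 × 17.8 × 2.1 × 71.8 × 0.91 = 1221.2 kPa.
q_ult = 2364.2 + 1221.2 = 3585.4 kPa.
Net ultimate: q_net = 3585.4 − 51.62 = 3533.7 kPa.
q_all(net) = 3533.7 / 2.5 = 1413.5 kPa.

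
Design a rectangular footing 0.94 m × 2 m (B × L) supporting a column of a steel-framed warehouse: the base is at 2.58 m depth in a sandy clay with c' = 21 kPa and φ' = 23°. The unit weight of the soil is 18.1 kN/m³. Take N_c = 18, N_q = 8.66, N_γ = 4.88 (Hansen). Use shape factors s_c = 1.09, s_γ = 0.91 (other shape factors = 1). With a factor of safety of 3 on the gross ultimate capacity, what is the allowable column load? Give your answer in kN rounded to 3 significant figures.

P_all ≈ 535 kN

Overburden at base level: q = 18.1 × 2.58 = 46.698 kPa.
Cohesion term c·N_c·s_c = 21 × 18 × 1.09 = 412.02 kPa; surcharge term q·N_q = 46.698 × 8.66 = 404.4 kPa; self-weight term 0.5·γ·B·N_γ·s_γ = 0.5 × 18.1 × 0.94 × 4.88 × 0.91 = 37.778 kPa.
q_ult = 412.02 + 404.4 + 37.778 = 854.2 kPa.
Gross allowable pressure q_all = 854.2 / 3 = 284.73 kPa.
Footing area = 1.88 m², so allowable column load = 284.73 × 1.88 = 535.3 kN.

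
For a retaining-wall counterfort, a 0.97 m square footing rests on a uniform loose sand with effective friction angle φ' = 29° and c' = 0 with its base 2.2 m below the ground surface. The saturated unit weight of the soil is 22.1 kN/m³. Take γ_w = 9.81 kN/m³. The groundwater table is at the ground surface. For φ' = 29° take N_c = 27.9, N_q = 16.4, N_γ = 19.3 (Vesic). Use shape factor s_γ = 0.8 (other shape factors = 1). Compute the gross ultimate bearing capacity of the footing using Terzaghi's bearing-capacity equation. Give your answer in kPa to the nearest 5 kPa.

With the water table at the surface the whole profile is submerged: γ' = 22.1 − 9.81 = 12.29 kN/m³, so q = γ'·D_f = 27.038 kPa; the same γ' applies in the ½γBN_γ term.
q_ult = q·N_q + 0.5·γ·B·N_γ·s_γ
     = 27.038 × 16.4 + 0.5 × 12.29 × 0.97 × 19.3 × 0.8
     = 443.42 + 92.032 = 535.46 kPa.

q_ult ≈ 535 kPa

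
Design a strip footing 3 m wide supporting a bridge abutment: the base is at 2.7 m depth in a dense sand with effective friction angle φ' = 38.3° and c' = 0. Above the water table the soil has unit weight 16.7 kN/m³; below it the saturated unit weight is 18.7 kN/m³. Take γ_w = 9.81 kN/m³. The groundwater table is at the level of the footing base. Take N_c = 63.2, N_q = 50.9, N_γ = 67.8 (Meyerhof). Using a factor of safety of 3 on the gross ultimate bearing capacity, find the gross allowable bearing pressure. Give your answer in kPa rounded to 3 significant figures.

q_all ≈ 1070 kPa

Effective surcharge at the founding depth q = γ·D_f = 16.7 × 2.7 = 45.09 kPa.
The water table coincides with the base, so in the self-weight term γ → γ' = 8.89 kN/m³.
q_ult = q·N_q + 0.5·γ·B·N_γ
     = 45.09 × 50.9 + 0.5 × 8.89 × 3 × 67.8
     = 2295.1 + 904.11 = 3199.2 kPa.
q_all = 3199.2 / 3 = 1066.4 kPa.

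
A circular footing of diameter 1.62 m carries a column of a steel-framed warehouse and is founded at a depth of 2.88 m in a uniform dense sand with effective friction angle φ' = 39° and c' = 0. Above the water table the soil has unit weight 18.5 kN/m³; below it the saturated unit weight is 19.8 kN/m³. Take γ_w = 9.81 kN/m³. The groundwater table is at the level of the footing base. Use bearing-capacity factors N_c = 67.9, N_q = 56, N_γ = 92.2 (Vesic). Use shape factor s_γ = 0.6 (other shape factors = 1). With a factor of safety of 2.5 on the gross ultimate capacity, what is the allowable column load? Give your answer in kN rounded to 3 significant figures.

P_all ≈ 2830 kN

Effective surcharge at the founding depth q = γ·D_f = 18.5 × 2.88 = 53.28 kPa.
The water table coincides with the base, so in the self-weight term γ → γ' = 9.99 kN/m³.
q_ult = q·N_q + 0.5·γ·B·N_γ·s_γ
     = 53.28 × 56 + 0.5 × 9.99 × 1.62 × 92.2 × 0.6
     = 2983.7 + 447.64 = 3431.3 kPa.
Gross allowable pressure q_all = 3431.3 / 2.5 = 1372.5 kPa.
Footing area = 2.0612 m², so allowable column load = 1372.5 × 2.0612 = 2829.1 kN.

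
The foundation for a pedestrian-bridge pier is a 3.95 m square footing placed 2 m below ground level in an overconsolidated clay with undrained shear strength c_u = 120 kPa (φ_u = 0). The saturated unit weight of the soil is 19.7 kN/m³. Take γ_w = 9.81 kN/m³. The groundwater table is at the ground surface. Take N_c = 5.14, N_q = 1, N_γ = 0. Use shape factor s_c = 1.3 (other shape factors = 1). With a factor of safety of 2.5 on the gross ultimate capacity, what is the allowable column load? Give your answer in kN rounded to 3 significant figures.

P_all ≈ 5130 kN

With the water table at the surface the whole profile is submerged: γ' = 19.7 − 9.81 = 9.89 kN/m³, so q = γ'·D_f = 19.78 kPa.
q_ult = c·N_c·s_c + q·N_q
     = 120 × 5.14 × 1.3 + 19.78 × 1
     = 801.84 + 19.78 = 821.62 kPa.
Gross allowable pressure q_all = 821.62 / 2.5 = 328.65 kPa.
Footing area = 15.6025 m², so allowable column load = 328.65 × 15.6025 = 5127.7 kN.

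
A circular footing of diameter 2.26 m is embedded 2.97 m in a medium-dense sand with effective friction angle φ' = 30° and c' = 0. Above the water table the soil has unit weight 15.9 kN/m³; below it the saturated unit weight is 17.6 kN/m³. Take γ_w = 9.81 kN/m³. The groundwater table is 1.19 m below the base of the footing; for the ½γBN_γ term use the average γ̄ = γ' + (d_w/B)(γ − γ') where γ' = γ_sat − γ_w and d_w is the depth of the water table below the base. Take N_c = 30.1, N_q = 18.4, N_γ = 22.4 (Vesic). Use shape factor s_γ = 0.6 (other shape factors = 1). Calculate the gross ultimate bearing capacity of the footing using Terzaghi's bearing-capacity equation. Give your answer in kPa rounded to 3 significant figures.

q_ult ≈ 1050 kPa

Overburden at base level: q = 15.9 × 2.97 = 47.223 kPa.
The water table is 1.19 m below the base (< B = 2.26 m), so the ½γBN_γ term uses γ̄ = γ' + (d_w/B)(γ − γ') = 7.79 + (1.19/2.26)(15.9 − 7.79) = 12.06 kN/m³.
Surcharge term q·N_q = 47.223 × 18.4 = 868.9 kPa; self-weight term 0.5·γ·B·N_γ·s_γ = 0.5 × 12.06 × 2.26 × 22.4 × 0.6 = 183.16 kPa.
q_ult = 868.9 + 183.16 = 1052.1 kPa.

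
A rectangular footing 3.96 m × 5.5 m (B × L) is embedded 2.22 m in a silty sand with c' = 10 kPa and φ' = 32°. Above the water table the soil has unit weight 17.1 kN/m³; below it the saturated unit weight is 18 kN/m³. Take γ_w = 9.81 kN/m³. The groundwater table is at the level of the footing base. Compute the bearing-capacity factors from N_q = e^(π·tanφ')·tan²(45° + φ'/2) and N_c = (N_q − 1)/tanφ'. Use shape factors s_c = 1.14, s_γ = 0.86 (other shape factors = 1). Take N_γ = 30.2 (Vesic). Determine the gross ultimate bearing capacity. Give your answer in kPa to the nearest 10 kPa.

tan32° = 0.6249, so N_q = e^(π×0.6249)·tan²(61°) = 7.121 × 3.255 = 23.18.
N_c = (23.18 − 1)/tan32° = 35.49.
Effective surcharge at the founding depth q = γ·D_f = 17.1 × 2.22 = 37.962 kPa.
The water table coincides with the base, so in the self-weight term γ → γ' = 8.19 kN/m³.
q_ult = c·N_c·s_c + q·N_q + 0.5·γ·B·N_γ·s_γ
     = 10 × 35.49 × 1.14 + 37.962 × 23.177 + 0.5 × 8.19 × 3.96 × 30.2 × 0.86
     = 404.59 + 879.84 + 421.17 = 1705.6 kPa.

q_ult ≈ 1710 kPa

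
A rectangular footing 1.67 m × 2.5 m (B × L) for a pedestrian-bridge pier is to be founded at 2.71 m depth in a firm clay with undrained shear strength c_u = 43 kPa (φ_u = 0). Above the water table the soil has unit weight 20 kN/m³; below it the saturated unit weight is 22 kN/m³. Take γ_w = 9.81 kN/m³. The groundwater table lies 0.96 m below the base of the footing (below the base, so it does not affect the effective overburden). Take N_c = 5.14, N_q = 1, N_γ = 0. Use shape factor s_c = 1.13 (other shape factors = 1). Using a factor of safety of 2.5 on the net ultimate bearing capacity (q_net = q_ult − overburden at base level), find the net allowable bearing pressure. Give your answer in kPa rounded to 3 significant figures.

q_all(net) ≈ 99.9 kPa

Effective surcharge at the founding depth q = γ·D_f = 20 × 2.71 = 54.2 kPa.
q_ult = c·N_c·s_c + q·N_q
     = 43 × 5.14 × 1.13 + 54.2 × 1
     = 249.75 + 54.2 = 303.95 kPa.
q_net = 303.95 − 54.2 = 249.75 kPa.
q_all(net) = 249.75 / 2.5 = 99.901 kPa.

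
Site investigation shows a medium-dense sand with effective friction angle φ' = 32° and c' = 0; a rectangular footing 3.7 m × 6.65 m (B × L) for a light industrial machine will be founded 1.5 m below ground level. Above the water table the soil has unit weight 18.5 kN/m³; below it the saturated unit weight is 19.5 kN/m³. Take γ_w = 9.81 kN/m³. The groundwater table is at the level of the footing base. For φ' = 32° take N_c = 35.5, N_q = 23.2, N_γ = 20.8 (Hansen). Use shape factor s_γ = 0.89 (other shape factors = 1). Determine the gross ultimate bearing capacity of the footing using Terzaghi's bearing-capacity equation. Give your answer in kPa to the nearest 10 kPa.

q_ult ≈ 980 kPa

q = γ·D_f = 18.5 × 1.5 = 27.75 kPa.
For the ½γBN_γ term take γ' = 19.5 − 9.81 = 9.69 kN/m³ (soil below base is submerged).
q·N_q = 27.75 × 23.2 = 643.8 kPa
0.5·γ·B·N_γ·s_γ = 0.5 × 9.69 × 3.7 × 20.8 × 0.89 = 331.86 kPa
q_ult = 643.8 + 331.86 = 975.66 kPa.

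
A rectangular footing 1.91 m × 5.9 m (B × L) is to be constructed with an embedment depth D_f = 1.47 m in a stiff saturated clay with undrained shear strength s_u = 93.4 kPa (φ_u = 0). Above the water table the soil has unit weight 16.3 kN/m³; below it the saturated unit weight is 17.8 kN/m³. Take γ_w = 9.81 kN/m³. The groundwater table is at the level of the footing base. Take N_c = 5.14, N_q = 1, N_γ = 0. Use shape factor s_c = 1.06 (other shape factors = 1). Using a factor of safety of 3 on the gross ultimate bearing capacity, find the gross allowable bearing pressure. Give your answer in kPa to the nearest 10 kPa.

q = γ·D_f = 16.3 × 1.47 = 23.961 kPa.
c·N_c·s_c = 93.4 × 5.14 × 1.06 = 508.88 kPa
q·N_q = 23.961 × 1 = 23.961 kPa
q_ult = 508.88 + 23.961 = 532.84 kPa.
q_all = 532.84 / 3 = 177.61 kPa.

q_all ≈ 180 kPa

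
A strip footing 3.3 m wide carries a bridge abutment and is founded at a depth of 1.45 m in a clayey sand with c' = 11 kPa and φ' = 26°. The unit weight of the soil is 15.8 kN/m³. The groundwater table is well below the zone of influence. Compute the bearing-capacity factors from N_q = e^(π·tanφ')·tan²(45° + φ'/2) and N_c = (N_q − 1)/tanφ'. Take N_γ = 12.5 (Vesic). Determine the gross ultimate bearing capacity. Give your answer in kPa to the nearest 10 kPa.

q_ult ≈ 840 kPa

tan26° = 0.4877, so N_q = e^(π×0.4877)·tan²(58°) = 4.629 × 2.561 = 11.85.
N_c = (11.85 − 1)/tan26° = 22.25.
Effective surcharge at the founding depth q = γ·D_f = 15.8 × 1.45 = 22.91 kPa.
q_ult = c·N_c + q·N_q + 0.5·γ·B·N_γ
     = 11 × 22.254 + 22.91 × 11.854 + 0.5 × 15.8 × 3.3 × 12.5
     = 244.8 + 271.58 + 325.88 = 842.25 kPa.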